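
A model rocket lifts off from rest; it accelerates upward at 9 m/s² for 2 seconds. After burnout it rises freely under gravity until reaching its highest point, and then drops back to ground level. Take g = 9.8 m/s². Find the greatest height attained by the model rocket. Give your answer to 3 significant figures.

34.5 m

Phase 1 (powered ascent): v₀ = 0 m/s, a = 9 m/s².
v = v₀ + at = 0 + (9)(2) = 18.0 m/s
Δx = v₀t + ½at² = 0·2 + 0.5·9·2² = 18.0 m

Phase 2 (coasting upward): v₀ = 18.0 m/s, a = -9.8 m/s².
v = v₀ + at → t = (0 − 18.0) / -9.8 = 1.84 s
v² = v₀² + 2aΔx → Δx = (0² − 18.0²)/(2·-9.8) = 16.5 m
Maximum height = 18.0 + 16.5 = 34.5 m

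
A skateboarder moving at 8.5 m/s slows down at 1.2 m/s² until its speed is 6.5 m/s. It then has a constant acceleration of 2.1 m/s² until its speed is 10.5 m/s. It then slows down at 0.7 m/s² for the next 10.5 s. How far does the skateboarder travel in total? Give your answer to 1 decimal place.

100.4 m

Phase 1 (decelerating): v₀ = 8.50 m/s, a = -1.2 m/s².
v = v₀ + at → t = (6.5 − 8.50) / -1.2 = 1.67 s
v² = v₀² + 2aΔx → Δx = (6.5² − 8.50²)/(2·-1.2) = 12.5 m

Phase 2 (accelerating): v₀ = 6.50 m/s, a = 2.1 m/s².
v = v₀ + at → t = (10.5 − 6.50) / 2.1 = 1.90 s
v² = v₀² + 2aΔx → Δx = (10.5² − 6.50²)/(2·2.1) = 16.2 m

Phase 3 (decelerating): v₀ = 10.5 m/s, a = -0.7 m/s².
v = v₀ + at = 10.5 + (-0.7)(10.5) = 3.15 m/s
Δx = v₀t + ½at² = 10.5·10.5 + 0.5·-0.7·10.5² = 71.7 m
Total distance = 12.5 + 16.2 + 71.7 = 100 m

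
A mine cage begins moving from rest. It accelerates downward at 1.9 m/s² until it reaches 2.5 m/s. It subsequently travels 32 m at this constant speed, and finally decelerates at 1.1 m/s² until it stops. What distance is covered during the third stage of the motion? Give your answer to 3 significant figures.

2.84 m

Phase 1 (accelerating): v₀ = 0 m/s, a = 1.9 m/s².
v = v₀ + at → t = (2.5 − 0) / 1.9 = 1.32 s
v² = v₀² + 2aΔx → Δx = (2.5² − 0²)/(2·1.9) = 1.64 m

Phase 2 (constant speed): v₀ = 2.50 m/s, a = 0 m/s².
Constant speed: t = d/v = 32/2.50 = 12.8 s

Phase 3 (decelerating): v₀ = 2.50 m/s, a = -1.1 m/s².
v = v₀ + at → t = (0 − 2.50) / -1.1 = 2.27 s
v² = v₀² + 2aΔx → Δx = (0² − 2.50²)/(2·-1.1) = 2.84 m
Distance in phase 3 = 2.84 m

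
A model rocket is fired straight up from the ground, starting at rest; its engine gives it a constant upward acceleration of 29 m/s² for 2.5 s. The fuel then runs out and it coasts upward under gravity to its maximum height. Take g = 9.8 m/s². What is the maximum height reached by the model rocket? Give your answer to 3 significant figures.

359 m

Phase 1 (powered ascent): v₀ = 0 m/s, a = 29 m/s².
v = v₀ + at = 0 + (29)(2.5) = 72.5 m/s
Δx = v₀t + ½at² = 0·2.5 + 0.5·29·2.5² = 90.6 m

Phase 2 (coasting upward): v₀ = 72.5 m/s, a = -9.8 m/s².
v = v₀ + at → t = (0 − 72.5) / -9.8 = 7.40 s
v² = v₀² + 2aΔx → Δx = (0² − 72.5²)/(2·-9.8) = 268 m
Maximum height = 90.6 + 268 = 359 m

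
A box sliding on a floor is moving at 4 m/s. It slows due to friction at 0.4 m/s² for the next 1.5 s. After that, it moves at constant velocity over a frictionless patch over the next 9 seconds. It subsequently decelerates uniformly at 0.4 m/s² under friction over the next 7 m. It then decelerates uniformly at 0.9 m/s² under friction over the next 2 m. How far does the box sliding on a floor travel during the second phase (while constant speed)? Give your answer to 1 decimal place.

30.6 m

Phase 1 (decelerating): v₀ = 4.00 m/s, a = -0.4 m/s².
v = v₀ + at = 4.00 + (-0.4)(1.5) = 3.40 m/s
Δx = v₀t + ½at² = 4.00·1.5 + 0.5·-0.4·1.5² = 5.55 m

Phase 2 (constant speed): v₀ = 3.40 m/s, a = 0 m/s².
v = v₀ + at = 3.40 + (0)(9) = 3.40 m/s
Δx = v₀t + ½at² = 3.40·9 + 0.5·0·9² = 30.6 m
Distance in phase 2 = 30.6 m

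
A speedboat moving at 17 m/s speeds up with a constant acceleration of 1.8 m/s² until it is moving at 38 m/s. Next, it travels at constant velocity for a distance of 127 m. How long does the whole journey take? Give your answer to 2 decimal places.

Phase 1 (accelerating): v₀ = 17.0 m/s, a = 1.8 m/s².
v = v₀ + at → t = (38 − 17.0) / 1.8 = 11.7 s
v² = v₀² + 2aΔx → Δx = (38² − 17.0²)/(2·1.8) = 321 m

Phase 2 (constant speed): v₀ = 38.0 m/s, a = 0 m/s².
Constant speed: t = d/v = 127/38.0 = 3.34 s
Total time = 11.7 + 3.34 = 15.0 s

15.01 s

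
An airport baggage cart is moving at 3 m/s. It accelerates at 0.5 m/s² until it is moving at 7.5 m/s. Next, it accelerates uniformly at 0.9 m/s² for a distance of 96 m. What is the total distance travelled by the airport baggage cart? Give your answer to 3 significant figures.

143 m

Phase 1 (accelerating): v₀ = 3.00 m/s, a = 0.5 m/s².
v = v₀ + at → t = (7.5 − 3.00) / 0.5 = 9.00 s
v² = v₀² + 2aΔx → Δx = (7.5² − 3.00²)/(2·0.5) = 47.2 m

Phase 2 (accelerating): v₀ = 7.50 m/s, a = 0.9 m/s².
v² = v₀² + 2aΔx = 7.50² + 2·0.9·96 = 229 → v = 15.1 m/s
t = (v − v₀)/a = (15.1 − 7.50)/0.9 = 8.48 s
Total distance = 47.2 + 96.0 = 143 m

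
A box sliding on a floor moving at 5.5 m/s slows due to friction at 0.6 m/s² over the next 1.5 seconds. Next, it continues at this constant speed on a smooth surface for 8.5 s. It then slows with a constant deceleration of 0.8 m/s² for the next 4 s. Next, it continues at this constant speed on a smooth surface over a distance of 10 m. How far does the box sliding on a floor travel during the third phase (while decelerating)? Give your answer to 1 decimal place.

Phase 1 (decelerating): v₀ = 5.50 m/s, a = -0.6 m/s².
v = v₀ + at = 5.50 + (-0.6)(1.5) = 4.60 m/s
Δx = v₀t + ½at² = 5.50·1.5 + 0.5·-0.6·1.5² = 7.58 m

Phase 2 (constant speed): v₀ = 4.60 m/s, a = 0 m/s².
v = v₀ + at = 4.60 + (0)(8.5) = 4.60 m/s
Δx = v₀t + ½at² = 4.60·8.5 + 0.5·0·8.5² = 39.1 m

Phase 3 (decelerating): v₀ = 4.60 m/s, a = -0.8 m/s².
v = v₀ + at = 4.60 + (-0.8)(4) = 1.40 m/s
Δx = v₀t + ½at² = 4.60·4 + 0.5·-0.8·4² = 12.0 m
Distance in phase 3 = 12.0 m

12.0 m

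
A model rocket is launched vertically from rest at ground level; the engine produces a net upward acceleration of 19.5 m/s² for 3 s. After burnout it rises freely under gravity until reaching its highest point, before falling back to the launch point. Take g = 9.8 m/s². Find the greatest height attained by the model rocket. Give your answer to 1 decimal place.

262.4 m

Phase 1 (powered ascent): v₀ = 0 m/s, a = 19.5 m/s².
v = v₀ + at = 0 + (19.5)(3) = 58.5 m/s
Δx = v₀t + ½at² = 0·3 + 0.5·19.5·3² = 87.8 m

Phase 2 (coasting upward): v₀ = 58.5 m/s, a = -9.8 m/s².
v = v₀ + at → t = (0 − 58.5) / -9.8 = 5.97 s
v² = v₀² + 2aΔx → Δx = (0² − 58.5²)/(2·-9.8) = 175 m
Maximum height = 87.8 + 175 = 262 m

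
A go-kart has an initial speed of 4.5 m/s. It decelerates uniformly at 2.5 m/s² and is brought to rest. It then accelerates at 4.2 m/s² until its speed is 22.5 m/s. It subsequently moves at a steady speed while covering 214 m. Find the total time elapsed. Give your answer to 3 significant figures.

16.7 s

Phase 1 (decelerating): v₀ = 4.50 m/s, a = -2.5 m/s².
v = v₀ + at → t = (0 − 4.50) / -2.5 = 1.80 s
v² = v₀² + 2aΔx → Δx = (0² − 4.50²)/(2·-2.5) = 4.05 m

Phase 2 (accelerating): v₀ = 0 m/s, a = 4.2 m/s².
v = v₀ + at → t = (22.5 − 0) / 4.2 = 5.36 s
v² = v₀² + 2aΔx → Δx = (22.5² − 0²)/(2·4.2) = 60.3 m

Phase 3 (constant speed): v₀ = 22.5 m/s, a = 0 m/s².
Constant speed: t = d/v = 214/22.5 = 9.51 s
Total time = 1.80 + 5.36 + 9.51 = 16.7 s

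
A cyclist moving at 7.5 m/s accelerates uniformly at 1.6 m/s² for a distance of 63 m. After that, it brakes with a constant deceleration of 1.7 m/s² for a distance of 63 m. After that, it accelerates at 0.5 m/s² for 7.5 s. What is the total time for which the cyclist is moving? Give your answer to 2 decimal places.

18.41 s

Phase 1 (accelerating): v₀ = 7.50 m/s, a = 1.6 m/s².
v² = v₀² + 2aΔx = 7.50² + 2·1.6·63 = 258 → v = 16.1 m/s
t = (v − v₀)/a = (16.1 − 7.50)/1.6 = 5.35 s

Phase 2 (decelerating): v₀ = 16.1 m/s, a = -1.7 m/s².
v² = v₀² + 2aΔx = 16.1² + 2·-1.7·63 = 43.7 → v = 6.61 m/s
t = (v − v₀)/a = (6.61 − 16.1)/-1.7 = 5.56 s

Phase 3 (accelerating): v₀ = 6.61 m/s, a = 0.5 m/s².
v = v₀ + at = 6.61 + (0.5)(7.5) = 10.4 m/s
Δx = v₀t + ½at² = 6.61·7.5 + 0.5·0.5·7.5² = 63.6 m
Total time = 5.35 + 5.56 + 7.50 = 18.4 s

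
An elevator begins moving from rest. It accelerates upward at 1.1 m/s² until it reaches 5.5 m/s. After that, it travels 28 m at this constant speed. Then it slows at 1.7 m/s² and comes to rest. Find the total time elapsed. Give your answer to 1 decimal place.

Phase 1 (accelerating): v₀ = 0 m/s, a = 1.1 m/s².
v = v₀ + at → t = (5.5 − 0) / 1.1 = 5.00 s
v² = v₀² + 2aΔx → Δx = (5.5² − 0²)/(2·1.1) = 13.7 m

Phase 2 (constant speed): v₀ = 5.50 m/s, a = 0 m/s².
Constant speed: t = d/v = 28/5.50 = 5.09 s

Phase 3 (decelerating): v₀ = 5.50 m/s, a = -1.7 m/s².
v = v₀ + at → t = (0 − 5.50) / -1.7 = 3.24 s
v² = v₀² + 2aΔx → Δx = (0² − 5.50²)/(2·-1.7) = 8.90 m
Total time = 5.00 + 5.09 + 3.24 = 13.3 s

13.3 s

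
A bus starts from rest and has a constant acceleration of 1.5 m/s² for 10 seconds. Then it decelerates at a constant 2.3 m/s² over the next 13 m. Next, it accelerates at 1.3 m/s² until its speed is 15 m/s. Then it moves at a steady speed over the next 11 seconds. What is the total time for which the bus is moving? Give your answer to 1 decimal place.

23.6 s

Phase 1 (accelerating): v₀ = 0 m/s, a = 1.5 m/s².
v = v₀ + at = 0 + (1.5)(10) = 15.0 m/s
Δx = v₀t + ½at² = 0·10 + 0.5·1.5·10² = 75.0 m

Phase 2 (decelerating): v₀ = 15.0 m/s, a = -2.3 m/s².
v² = v₀² + 2aΔx = 15.0² + 2·-2.3·13 = 165 → v = 12.9 m/s
t = (v − v₀)/a = (12.9 − 15.0)/-2.3 = 0.933 s

Phase 3 (accelerating): v₀ = 12.9 m/s, a = 1.3 m/s².
v = v₀ + at → t = (15 − 12.9) / 1.3 = 1.65 s
v² = v₀² + 2aΔx → Δx = (15² − 12.9²)/(2·1.3) = 23.0 m

Phase 4 (constant speed): v₀ = 15.0 m/s, a = 0 m/s².
v = v₀ + at = 15.0 + (0)(11) = 15.0 m/s
Δx = v₀t + ½at² = 15.0·11 + 0.5·0·11² = 165 m
Total time = 10.0 + 0.933 + 1.65 + 11.0 = 23.6 s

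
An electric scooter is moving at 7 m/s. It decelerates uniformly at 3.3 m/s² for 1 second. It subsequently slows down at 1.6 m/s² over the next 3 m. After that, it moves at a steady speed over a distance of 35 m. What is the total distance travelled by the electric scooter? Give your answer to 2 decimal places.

Phase 1 (decelerating): v₀ = 7.00 m/s, a = -3.3 m/s².
v = v₀ + at = 7.00 + (-3.3)(1) = 3.70 m/s
Δx = v₀t + ½at² = 7.00·1 + 0.5·-3.3·1² = 5.35 m

Phase 2 (decelerating): v₀ = 3.70 m/s, a = -1.6 m/s².
v² = v₀² + 2aΔx = 3.70² + 2·-1.6·3 = 4.09 → v = 2.02 m/s
t = (v − v₀)/a = (2.02 − 3.70)/-1.6 = 1.05 s

Phase 3 (constant speed): v₀ = 2.02 m/s, a = 0 m/s².
Constant speed: t = d/v = 35/2.02 = 17.3 s
Total distance = 5.35 + 3.00 + 35.0 = 43.4 m

43.35 m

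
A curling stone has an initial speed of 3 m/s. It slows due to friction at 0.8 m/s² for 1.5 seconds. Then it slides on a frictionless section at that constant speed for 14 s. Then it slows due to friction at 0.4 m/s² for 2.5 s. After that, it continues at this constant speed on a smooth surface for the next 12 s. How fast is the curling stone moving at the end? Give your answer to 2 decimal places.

0.80 m/s

Phase 1 (decelerating): v₀ = 3.00 m/s, a = -0.8 m/s².
v = v₀ + at = 3.00 + (-0.8)(1.5) = 1.80 m/s
Δx = v₀t + ½at² = 3.00·1.5 + 0.5·-0.8·1.5² = 3.60 m

Phase 2 (constant speed): v₀ = 1.80 m/s, a = 0 m/s².
v = v₀ + at = 1.80 + (0)(14) = 1.80 m/s
Δx = v₀t + ½at² = 1.80·14 + 0.5·0·14² = 25.2 m

Phase 3 (decelerating): v₀ = 1.80 m/s, a = -0.4 m/s².
v = v₀ + at = 1.80 + (-0.4)(2.5) = 0.800 m/s
Δx = v₀t + ½at² = 1.80·2.5 + 0.5·-0.4·2.5² = 3.25 m

Phase 4 (constant speed): v₀ = 0.800 m/s, a = 0 m/s².
v = v₀ + at = 0.800 + (0)(12) = 0.800 m/s
Δx = v₀t + ½at² = 0.800·12 + 0.5·0·12² = 9.60 m
Final speed = 0.800 m/s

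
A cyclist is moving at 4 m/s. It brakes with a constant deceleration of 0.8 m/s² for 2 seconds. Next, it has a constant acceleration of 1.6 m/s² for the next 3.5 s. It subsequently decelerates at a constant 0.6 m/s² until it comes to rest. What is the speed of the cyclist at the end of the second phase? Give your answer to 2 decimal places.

Phase 1 (decelerating): v₀ = 4.00 m/s, a = -0.8 m/s².
v = v₀ + at = 4.00 + (-0.8)(2) = 2.40 m/s
Δx = v₀t + ½at² = 4.00·2 + 0.5·-0.8·2² = 6.40 m

Phase 2 (accelerating): v₀ = 2.40 m/s, a = 1.6 m/s².
v = v₀ + at = 2.40 + (1.6)(3.5) = 8.00 m/s
Δx = v₀t + ½at² = 2.40·3.5 + 0.5·1.6·3.5² = 18.2 m
Speed at end of phase 2 = 8.00 m/s

8.00 m/s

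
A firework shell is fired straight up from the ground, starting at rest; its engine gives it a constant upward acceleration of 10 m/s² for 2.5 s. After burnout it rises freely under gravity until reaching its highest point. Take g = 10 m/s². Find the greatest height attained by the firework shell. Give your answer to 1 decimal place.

62.5 m

Phase 1 (powered ascent): v₀ = 0 m/s, a = 10 m/s².
v = v₀ + at = 0 + (10)(2.5) = 25.0 m/s
Δx = v₀t + ½at² = 0·2.5 + 0.5·10·2.5² = 31.2 m

Phase 2 (coasting upward): v₀ = 25.0 m/s, a = -10 m/s².
v = v₀ + at → t = (0 − 25.0) / -10 = 2.50 s
v² = v₀² + 2aΔx → Δx = (0² − 25.0²)/(2·-10) = 31.2 m
Maximum height = 31.2 + 31.2 = 62.5 m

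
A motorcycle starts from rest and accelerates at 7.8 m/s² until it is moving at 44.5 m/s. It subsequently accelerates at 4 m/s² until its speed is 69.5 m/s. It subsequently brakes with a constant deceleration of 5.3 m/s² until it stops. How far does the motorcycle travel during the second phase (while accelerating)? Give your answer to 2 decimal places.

Phase 1 (accelerating): v₀ = 0 m/s, a = 7.8 m/s².
v = v₀ + at → t = (44.5 − 0) / 7.8 = 5.71 s
v² = v₀² + 2aΔx → Δx = (44.5² − 0²)/(2·7.8) = 127 m

Phase 2 (accelerating): v₀ = 44.5 m/s, a = 4 m/s².
v = v₀ + at → t = (69.5 − 44.5) / 4 = 6.25 s
v² = v₀² + 2aΔx → Δx = (69.5² − 44.5²)/(2·4) = 356 m
Distance in phase 2 = 356 m

356.25 m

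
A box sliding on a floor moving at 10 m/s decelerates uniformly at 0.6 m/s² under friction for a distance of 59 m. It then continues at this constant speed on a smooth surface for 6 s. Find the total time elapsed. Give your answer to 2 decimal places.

13.66 s

Phase 1 (decelerating): v₀ = 10.0 m/s, a = -0.6 m/s².
v² = v₀² + 2aΔx = 10.0² + 2·-0.6·59 = 29.2 → v = 5.40 m/s
t = (v − v₀)/a = (5.40 − 10.0)/-0.6 = 7.66 s

Phase 2 (constant speed): v₀ = 5.40 m/s, a = 0 m/s².
v = v₀ + at = 5.40 + (0)(6) = 5.40 m/s
Δx = v₀t + ½at² = 5.40·6 + 0.5·0·6² = 32.4 m
Total time = 7.66 + 6.00 = 13.7 s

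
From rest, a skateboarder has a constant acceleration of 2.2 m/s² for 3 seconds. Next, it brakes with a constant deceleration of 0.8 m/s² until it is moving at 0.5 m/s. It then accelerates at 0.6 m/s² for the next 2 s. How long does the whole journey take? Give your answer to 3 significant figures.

12.6 s

Phase 1 (accelerating): v₀ = 0 m/s, a = 2.2 m/s².
v = v₀ + at = 0 + (2.2)(3) = 6.60 m/s
Δx = v₀t + ½at² = 0·3 + 0.5·2.2·3² = 9.90 m

Phase 2 (decelerating): v₀ = 6.60 m/s, a = -0.8 m/s².
v = v₀ + at → t = (0.5 − 6.60) / -0.8 = 7.62 s
v² = v₀² + 2aΔx → Δx = (0.5² − 6.60²)/(2·-0.8) = 27.1 m

Phase 3 (accelerating): v₀ = 0.500 m/s, a = 0.6 m/s².
v = v₀ + at = 0.500 + (0.6)(2) = 1.70 m/s
Δx = v₀t + ½at² = 0.500·2 + 0.5·0.6·2² = 2.20 m
Total time = 3.00 + 7.62 + 2.00 = 12.6 s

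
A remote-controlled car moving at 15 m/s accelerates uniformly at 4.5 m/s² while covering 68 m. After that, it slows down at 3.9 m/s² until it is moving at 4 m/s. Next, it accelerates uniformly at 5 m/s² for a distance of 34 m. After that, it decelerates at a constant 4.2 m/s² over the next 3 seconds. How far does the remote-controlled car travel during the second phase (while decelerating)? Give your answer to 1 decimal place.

Phase 1 (accelerating): v₀ = 15.0 m/s, a = 4.5 m/s².
v² = v₀² + 2aΔx = 15.0² + 2·4.5·68 = 837 → v = 28.9 m/s
t = (v − v₀)/a = (28.9 − 15.0)/4.5 = 3.10 s

Phase 2 (decelerating): v₀ = 28.9 m/s, a = -3.9 m/s².
v = v₀ + at → t = (4 − 28.9) / -3.9 = 6.39 s
v² = v₀² + 2aΔx → Δx = (4² − 28.9²)/(2·-3.9) = 105 m
Distance in phase 2 = 105 m

105.3 m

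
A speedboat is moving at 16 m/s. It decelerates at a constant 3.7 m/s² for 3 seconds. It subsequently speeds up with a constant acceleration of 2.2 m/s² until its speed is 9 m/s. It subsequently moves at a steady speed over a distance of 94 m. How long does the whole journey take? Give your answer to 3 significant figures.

Phase 1 (decelerating): v₀ = 16.0 m/s, a = -3.7 m/s².
v = v₀ + at = 16.0 + (-3.7)(3) = 4.90 m/s
Δx = v₀t + ½at² = 16.0·3 + 0.5·-3.7·3² = 31.3 m

Phase 2 (accelerating): v₀ = 4.90 m/s, a = 2.2 m/s².
v = v₀ + at → t = (9 − 4.90) / 2.2 = 1.86 s
v² = v₀² + 2aΔx → Δx = (9² − 4.90²)/(2·2.2) = 13.0 m

Phase 3 (constant speed): v₀ = 9.00 m/s, a = 0 m/s².
Constant speed: t = d/v = 94/9.00 = 10.4 s
Total time = 3.00 + 1.86 + 10.4 = 15.3 s

15.3 s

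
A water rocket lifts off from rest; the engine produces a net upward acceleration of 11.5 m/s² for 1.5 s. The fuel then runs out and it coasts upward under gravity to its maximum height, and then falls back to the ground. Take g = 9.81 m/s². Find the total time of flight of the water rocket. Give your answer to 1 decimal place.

Phase 1 (powered ascent): v₀ = 0 m/s, a = 11.5 m/s².
v = v₀ + at = 0 + (11.5)(1.5) = 17.2 m/s
Δx = v₀t + ½at² = 0·1.5 + 0.5·11.5·1.5² = 12.9 m

Phase 2 (coasting upward): v₀ = 17.2 m/s, a = -9.81 m/s².
v = v₀ + at → t = (0 − 17.2) / -9.81 = 1.76 s
v² = v₀² + 2aΔx → Δx = (0² − 17.2²)/(2·-9.81) = 15.2 m

Phase 3 (free fall): v₀ = 0 m/s, a = -9.81 m/s².
Falls 28.1 m from rest: t = √(2·28.1/9.81) = 2.39 s; v = g·t = 23.5 m/s.
Total time = 1.50 + 1.76 + 2.39 = 5.65 s

5.7 s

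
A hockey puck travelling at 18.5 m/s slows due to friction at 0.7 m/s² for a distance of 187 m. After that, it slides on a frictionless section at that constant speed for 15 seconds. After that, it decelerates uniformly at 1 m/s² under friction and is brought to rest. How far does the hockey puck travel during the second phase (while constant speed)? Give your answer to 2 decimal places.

Phase 1 (decelerating): v₀ = 18.5 m/s, a = -0.7 m/s².
v² = v₀² + 2aΔx = 18.5² + 2·-0.7·187 = 80.4 → v = 8.97 m/s
t = (v − v₀)/a = (8.97 − 18.5)/-0.7 = 13.6 s

Phase 2 (constant speed): v₀ = 8.97 m/s, a = 0 m/s².
v = v₀ + at = 8.97 + (0)(15) = 8.97 m/s
Δx = v₀t + ½at² = 8.97·15 + 0.5·0·15² = 135 m
Distance in phase 2 = 135 m

134.54 m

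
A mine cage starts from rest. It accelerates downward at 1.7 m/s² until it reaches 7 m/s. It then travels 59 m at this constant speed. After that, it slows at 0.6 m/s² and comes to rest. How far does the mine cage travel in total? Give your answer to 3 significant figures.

Phase 1 (accelerating): v₀ = 0 m/s, a = 1.7 m/s².
v = v₀ + at → t = (7 − 0) / 1.7 = 4.12 s
v² = v₀² + 2aΔx → Δx = (7² − 0²)/(2·1.7) = 14.4 m

Phase 2 (constant speed): v₀ = 7.00 m/s, a = 0 m/s².
Constant speed: t = d/v = 59/7.00 = 8.43 s

Phase 3 (decelerating): v₀ = 7.00 m/s, a = -0.6 m/s².
v = v₀ + at → t = (0 − 7.00) / -0.6 = 11.7 s
v² = v₀² + 2aΔx → Δx = (0² − 7.00²)/(2·-0.6) = 40.8 m
Total distance = 14.4 + 59.0 + 40.8 = 114 m

114 m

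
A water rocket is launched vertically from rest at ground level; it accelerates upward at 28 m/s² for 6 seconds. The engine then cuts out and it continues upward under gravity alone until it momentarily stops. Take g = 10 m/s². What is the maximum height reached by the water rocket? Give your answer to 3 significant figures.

1920 m

Phase 1 (powered ascent): v₀ = 0 m/s, a = 28 m/s².
v = v₀ + at = 0 + (28)(6) = 168 m/s
Δx = v₀t + ½at² = 0·6 + 0.5·28·6² = 504 m

Phase 2 (coasting upward): v₀ = 168 m/s, a = -10 m/s².
v = v₀ + at → t = (0 − 168) / -10 = 16.8 s
v² = v₀² + 2aΔx → Δx = (0² − 168²)/(2·-10) = 1410 m
Maximum height = 504 + 1410 = 1920 m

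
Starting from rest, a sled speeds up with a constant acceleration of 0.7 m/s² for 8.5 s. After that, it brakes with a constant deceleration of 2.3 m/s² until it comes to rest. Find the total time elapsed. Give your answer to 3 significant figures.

Phase 1 (accelerating): v₀ = 0 m/s, a = 0.7 m/s².
v = v₀ + at = 0 + (0.7)(8.5) = 5.95 m/s
Δx = v₀t + ½at² = 0·8.5 + 0.5·0.7·8.5² = 25.3 m

Phase 2 (decelerating): v₀ = 5.95 m/s, a = -2.3 m/s².
v = v₀ + at → t = (0 − 5.95) / -2.3 = 2.59 s
v² = v₀² + 2aΔx → Δx = (0² − 5.95²)/(2·-2.3) = 7.70 m
Total time = 8.50 + 2.59 = 11.1 s

11.1 s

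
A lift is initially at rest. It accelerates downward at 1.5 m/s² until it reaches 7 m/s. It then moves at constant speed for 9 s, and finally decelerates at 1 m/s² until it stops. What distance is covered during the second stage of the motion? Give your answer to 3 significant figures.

63.0 m

Phase 1 (accelerating): v₀ = 0 m/s, a = 1.5 m/s².
v = v₀ + at → t = (7 − 0) / 1.5 = 4.67 s
v² = v₀² + 2aΔx → Δx = (7² − 0²)/(2·1.5) = 16.3 m

Phase 2 (constant speed): v₀ = 7.00 m/s, a = 0 m/s².
v = v₀ + at = 7.00 + (0)(9) = 7.00 m/s
Δx = v₀t + ½at² = 7.00·9 + 0.5·0·9² = 63.0 m
Distance in phase 2 = 63.0 m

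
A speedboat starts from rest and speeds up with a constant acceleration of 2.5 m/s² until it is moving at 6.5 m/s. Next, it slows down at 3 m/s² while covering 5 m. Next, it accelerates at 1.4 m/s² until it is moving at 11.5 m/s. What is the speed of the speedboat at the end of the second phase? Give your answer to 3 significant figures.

3.50 m/s

Phase 1 (accelerating): v₀ = 0 m/s, a = 2.5 m/s².
v = v₀ + at → t = (6.5 − 0) / 2.5 = 2.60 s
v² = v₀² + 2aΔx → Δx = (6.5² − 0²)/(2·2.5) = 8.45 m

Phase 2 (decelerating): v₀ = 6.50 m/s, a = -3 m/s².
v² = v₀² + 2aΔx = 6.50² + 2·-3·5 = 12.2 → v = 3.50 m/s
t = (v − v₀)/a = (3.50 − 6.50)/-3 = 1.00 s
Speed at end of phase 2 = 3.50 m/s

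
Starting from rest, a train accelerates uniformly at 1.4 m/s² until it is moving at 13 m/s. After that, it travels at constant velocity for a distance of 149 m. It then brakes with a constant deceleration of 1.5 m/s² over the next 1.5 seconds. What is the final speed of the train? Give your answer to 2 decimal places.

Phase 1 (accelerating): v₀ = 0 m/s, a = 1.4 m/s².
v = v₀ + at → t = (13 − 0) / 1.4 = 9.29 s
v² = v₀² + 2aΔx → Δx = (13² − 0²)/(2·1.4) = 60.4 m

Phase 2 (constant speed): v₀ = 13.0 m/s, a = 0 m/s².
Constant speed: t = d/v = 149/13.0 = 11.5 s

Phase 3 (decelerating): v₀ = 13.0 m/s, a = -1.5 m/s².
v = v₀ + at = 13.0 + (-1.5)(1.5) = 10.8 m/s
Δx = v₀t + ½at² = 13.0·1.5 + 0.5·-1.5·1.5² = 17.8 m
Final speed = 10.8 m/s

10.75 m/s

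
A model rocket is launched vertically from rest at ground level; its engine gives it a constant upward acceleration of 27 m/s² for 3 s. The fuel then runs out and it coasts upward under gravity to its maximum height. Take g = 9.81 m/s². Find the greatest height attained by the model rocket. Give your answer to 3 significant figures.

456 m

Phase 1 (powered ascent): v₀ = 0 m/s, a = 27 m/s².
v = v₀ + at = 0 + (27)(3) = 81.0 m/s
Δx = v₀t + ½at² = 0·3 + 0.5·27·3² = 122 m

Phase 2 (coasting upward): v₀ = 81.0 m/s, a = -9.81 m/s².
v = v₀ + at → t = (0 − 81.0) / -9.81 = 8.26 s
v² = v₀² + 2aΔx → Δx = (0² − 81.0²)/(2·-9.81) = 334 m
Maximum height = 122 + 334 = 456 m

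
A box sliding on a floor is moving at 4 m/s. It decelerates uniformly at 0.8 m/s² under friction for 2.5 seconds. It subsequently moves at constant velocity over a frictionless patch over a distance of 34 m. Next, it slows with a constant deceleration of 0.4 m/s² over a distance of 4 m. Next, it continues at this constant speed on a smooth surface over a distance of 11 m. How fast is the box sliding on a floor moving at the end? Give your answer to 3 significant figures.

Phase 1 (decelerating): v₀ = 4.00 m/s, a = -0.8 m/s².
v = v₀ + at = 4.00 + (-0.8)(2.5) = 2.00 m/s
Δx = v₀t + ½at² = 4.00·2.5 + 0.5·-0.8·2.5² = 7.50 m

Phase 2 (constant speed): v₀ = 2.00 m/s, a = 0 m/s².
Constant speed: t = d/v = 34/2.00 = 17.0 s

Phase 3 (decelerating): v₀ = 2.00 m/s, a = -0.4 m/s².
v² = v₀² + 2aΔx = 2.00² + 2·-0.4·4 = 0.800 → v = 0.894 m/s
t = (v − v₀)/a = (0.894 − 2.00)/-0.4 = 2.76 s

Phase 4 (constant speed): v₀ = 0.894 m/s, a = 0 m/s².
Constant speed: t = d/v = 11/0.894 = 12.3 s
Final speed = 0.894 m/s

0.894 m/s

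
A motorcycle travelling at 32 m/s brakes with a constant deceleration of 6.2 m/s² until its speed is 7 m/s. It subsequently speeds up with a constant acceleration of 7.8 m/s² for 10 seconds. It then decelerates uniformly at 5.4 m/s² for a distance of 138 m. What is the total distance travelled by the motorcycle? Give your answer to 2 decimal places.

676.63 m

Phase 1 (decelerating): v₀ = 32.0 m/s, a = -6.2 m/s².
v = v₀ + at → t = (7 − 32.0) / -6.2 = 4.03 s
v² = v₀² + 2aΔx → Δx = (7² − 32.0²)/(2·-6.2) = 78.6 m

Phase 2 (accelerating): v₀ = 7.00 m/s, a = 7.8 m/s².
v = v₀ + at = 7.00 + (7.8)(10) = 85.0 m/s
Δx = v₀t + ½at² = 7.00·10 + 0.5·7.8·10² = 460 m

Phase 3 (decelerating): v₀ = 85.0 m/s, a = -5.4 m/s².
v² = v₀² + 2aΔx = 85.0² + 2·-5.4·138 = 5730 → v = 75.7 m/s
t = (v − v₀)/a = (75.7 − 85.0)/-5.4 = 1.72 s
Total distance = 78.6 + 460 + 138 = 677 m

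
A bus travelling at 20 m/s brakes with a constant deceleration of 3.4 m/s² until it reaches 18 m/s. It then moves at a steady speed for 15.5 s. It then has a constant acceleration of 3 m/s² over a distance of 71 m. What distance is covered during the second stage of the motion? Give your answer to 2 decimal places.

279.00 m

Phase 1 (decelerating): v₀ = 20.0 m/s, a = -3.4 m/s².
v = v₀ + at → t = (18 − 20.0) / -3.4 = 0.588 s
v² = v₀² + 2aΔx → Δx = (18² − 20.0²)/(2·-3.4) = 11.2 m

Phase 2 (constant speed): v₀ = 18.0 m/s, a = 0 m/s².
v = v₀ + at = 18.0 + (0)(15.5) = 18.0 m/s
Δx = v₀t + ½at² = 18.0·15.5 + 0.5·0·15.5² = 279 m
Distance in phase 2 = 279 m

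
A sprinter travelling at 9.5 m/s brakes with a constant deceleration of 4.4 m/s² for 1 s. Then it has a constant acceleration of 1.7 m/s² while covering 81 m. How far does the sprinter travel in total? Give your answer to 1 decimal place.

88.3 m

Phase 1 (decelerating): v₀ = 9.50 m/s, a = -4.4 m/s².
v = v₀ + at = 9.50 + (-4.4)(1) = 5.10 m/s
Δx = v₀t + ½at² = 9.50·1 + 0.5·-4.4·1² = 7.30 m

Phase 2 (accelerating): v₀ = 5.10 m/s, a = 1.7 m/s².
v² = v₀² + 2aΔx = 5.10² + 2·1.7·81 = 301 → v = 17.4 m/s
t = (v − v₀)/a = (17.4 − 5.10)/1.7 = 7.21 s
Total distance = 7.30 + 81.0 = 88.3 m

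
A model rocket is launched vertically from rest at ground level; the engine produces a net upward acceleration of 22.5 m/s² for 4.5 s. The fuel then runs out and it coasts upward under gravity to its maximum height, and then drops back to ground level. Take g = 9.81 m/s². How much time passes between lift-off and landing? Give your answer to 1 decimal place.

27.2 s

Phase 1 (powered ascent): v₀ = 0 m/s, a = 22.5 m/s².
v = v₀ + at = 0 + (22.5)(4.5) = 101 m/s
Δx = v₀t + ½at² = 0·4.5 + 0.5·22.5·4.5² = 228 m

Phase 2 (coasting upward): v₀ = 101 m/s, a = -9.81 m/s².
v = v₀ + at → t = (0 − 101) / -9.81 = 10.3 s
v² = v₀² + 2aΔx → Δx = (0² − 101²)/(2·-9.81) = 523 m

Phase 3 (free fall): v₀ = 0 m/s, a = -9.81 m/s².
Falls 750 m from rest: t = √(2·750/9.81) = 12.4 s; v = g·t = 121 m/s.
Total time = 4.50 + 10.3 + 12.4 = 27.2 s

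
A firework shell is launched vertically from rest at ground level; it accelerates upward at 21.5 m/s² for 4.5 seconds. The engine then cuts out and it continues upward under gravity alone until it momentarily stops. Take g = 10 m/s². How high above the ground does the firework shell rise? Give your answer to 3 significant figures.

Phase 1 (powered ascent): v₀ = 0 m/s, a = 21.5 m/s².
v = v₀ + at = 0 + (21.5)(4.5) = 96.8 m/s
Δx = v₀t + ½at² = 0·4.5 + 0.5·21.5·4.5² = 218 m

Phase 2 (coasting upward): v₀ = 96.8 m/s, a = -10 m/s².
v = v₀ + at → t = (0 − 96.8) / -10 = 9.68 s
v² = v₀² + 2aΔx → Δx = (0² − 96.8²)/(2·-10) = 468 m
Maximum height = 218 + 468 = 686 m

686 m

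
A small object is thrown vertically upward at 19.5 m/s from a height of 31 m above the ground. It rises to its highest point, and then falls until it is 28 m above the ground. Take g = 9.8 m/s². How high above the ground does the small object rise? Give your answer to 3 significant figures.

Phase 1 (rising): v₀ = 19.5 m/s, a = -9.8 m/s².
v = v₀ + at → t = (0 − 19.5) / -9.8 = 1.99 s
v² = v₀² + 2aΔx → Δx = (0² − 19.5²)/(2·-9.8) = 19.4 m
Maximum height = 31 + 19.4 = 50.4 m

50.4 m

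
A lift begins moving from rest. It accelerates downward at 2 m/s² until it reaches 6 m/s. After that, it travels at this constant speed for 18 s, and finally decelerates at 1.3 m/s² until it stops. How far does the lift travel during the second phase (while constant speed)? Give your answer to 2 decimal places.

108.00 m

Phase 1 (accelerating): v₀ = 0 m/s, a = 2 m/s².
v = v₀ + at → t = (6 − 0) / 2 = 3.00 s
v² = v₀² + 2aΔx → Δx = (6² − 0²)/(2·2) = 9.00 m

Phase 2 (constant speed): v₀ = 6.00 m/s, a = 0 m/s².
v = v₀ + at = 6.00 + (0)(18) = 6.00 m/s
Δx = v₀t + ½at² = 6.00·18 + 0.5·0·18² = 108 m
Distance in phase 2 = 108 m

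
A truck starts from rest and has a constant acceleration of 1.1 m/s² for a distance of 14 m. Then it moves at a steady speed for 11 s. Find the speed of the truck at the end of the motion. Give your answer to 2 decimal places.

5.55 m/s

Phase 1 (accelerating): v₀ = 0 m/s, a = 1.1 m/s².
v² = v₀² + 2aΔx = 0² + 2·1.1·14 = 30.8 → v = 5.55 m/s
t = (v − v₀)/a = (5.55 − 0)/1.1 = 5.05 s

Phase 2 (constant speed): v₀ = 5.55 m/s, a = 0 m/s².
v = v₀ + at = 5.55 + (0)(11) = 5.55 m/s
Δx = v₀t + ½at² = 5.55·11 + 0.5·0·11² = 61.0 m
Final speed = 5.55 m/s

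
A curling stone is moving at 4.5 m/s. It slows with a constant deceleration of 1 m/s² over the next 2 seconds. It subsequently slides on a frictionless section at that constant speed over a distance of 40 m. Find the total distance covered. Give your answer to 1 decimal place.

47.0 m

Phase 1 (decelerating): v₀ = 4.50 m/s, a = -1 m/s².
v = v₀ + at = 4.50 + (-1)(2) = 2.50 m/s
Δx = v₀t + ½at² = 4.50·2 + 0.5·-1·2² = 7.00 m

Phase 2 (constant speed): v₀ = 2.50 m/s, a = 0 m/s².
Constant speed: t = d/v = 40/2.50 = 16.0 s
Total distance = 7.00 + 40.0 = 47.0 m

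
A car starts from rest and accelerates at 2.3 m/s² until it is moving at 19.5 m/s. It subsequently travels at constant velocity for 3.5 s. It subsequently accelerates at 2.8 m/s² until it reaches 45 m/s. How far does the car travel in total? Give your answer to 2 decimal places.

Phase 1 (accelerating): v₀ = 0 m/s, a = 2.3 m/s².
v = v₀ + at → t = (19.5 − 0) / 2.3 = 8.48 s
v² = v₀² + 2aΔx → Δx = (19.5² − 0²)/(2·2.3) = 82.7 m

Phase 2 (constant speed): v₀ = 19.5 m/s, a = 0 m/s².
v = v₀ + at = 19.5 + (0)(3.5) = 19.5 m/s
Δx = v₀t + ½at² = 19.5·3.5 + 0.5·0·3.5² = 68.2 m

Phase 3 (accelerating): v₀ = 19.5 m/s, a = 2.8 m/s².
v = v₀ + at → t = (45 − 19.5) / 2.8 = 9.11 s
v² = v₀² + 2aΔx → Δx = (45² − 19.5²)/(2·2.8) = 294 m
Total distance = 82.7 + 68.2 + 294 = 445 m

444.62 m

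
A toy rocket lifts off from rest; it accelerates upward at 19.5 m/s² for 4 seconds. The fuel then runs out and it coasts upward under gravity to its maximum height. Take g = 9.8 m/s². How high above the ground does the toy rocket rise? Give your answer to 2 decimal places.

466.41 m

Phase 1 (powered ascent): v₀ = 0 m/s, a = 19.5 m/s².
v = v₀ + at = 0 + (19.5)(4) = 78.0 m/s
Δx = v₀t + ½at² = 0·4 + 0.5·19.5·4² = 156 m

Phase 2 (coasting upward): v₀ = 78.0 m/s, a = -9.8 m/s².
v = v₀ + at → t = (0 − 78.0) / -9.8 = 7.96 s
v² = v₀² + 2aΔx → Δx = (0² − 78.0²)/(2·-9.8) = 310 m
Maximum height = 156 + 310 = 466 m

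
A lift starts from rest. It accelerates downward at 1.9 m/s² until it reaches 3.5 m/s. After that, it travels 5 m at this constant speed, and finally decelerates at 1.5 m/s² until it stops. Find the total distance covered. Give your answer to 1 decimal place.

Phase 1 (accelerating): v₀ = 0 m/s, a = 1.9 m/s².
v = v₀ + at → t = (3.5 − 0) / 1.9 = 1.84 s
v² = v₀² + 2aΔx → Δx = (3.5² − 0²)/(2·1.9) = 3.22 m

Phase 2 (constant speed): v₀ = 3.50 m/s, a = 0 m/s².
Constant speed: t = d/v = 5/3.50 = 1.43 s

Phase 3 (decelerating): v₀ = 3.50 m/s, a = -1.5 m/s².
v = v₀ + at → t = (0 − 3.50) / -1.5 = 2.33 s
v² = v₀² + 2aΔx → Δx = (0² − 3.50²)/(2·-1.5) = 4.08 m
Total distance = 3.22 + 5.00 + 4.08 = 12.3 m

12.3 m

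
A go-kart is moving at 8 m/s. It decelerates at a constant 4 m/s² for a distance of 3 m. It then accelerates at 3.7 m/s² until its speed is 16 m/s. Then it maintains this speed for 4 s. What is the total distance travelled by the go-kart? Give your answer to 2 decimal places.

96.19 m

Phase 1 (decelerating): v₀ = 8.00 m/s, a = -4 m/s².
v² = v₀² + 2aΔx = 8.00² + 2·-4·3 = 40.0 → v = 6.32 m/s
t = (v − v₀)/a = (6.32 − 8.00)/-4 = 0.419 s

Phase 2 (accelerating): v₀ = 6.32 m/s, a = 3.7 m/s².
v = v₀ + at → t = (16 − 6.32) / 3.7 = 2.61 s
v² = v₀² + 2aΔx → Δx = (16² − 6.32²)/(2·3.7) = 29.2 m

Phase 3 (constant speed): v₀ = 16.0 m/s, a = 0 m/s².
v = v₀ + at = 16.0 + (0)(4) = 16.0 m/s
Δx = v₀t + ½at² = 16.0·4 + 0.5·0·4² = 64.0 m
Total distance = 3.00 + 29.2 + 64.0 = 96.2 m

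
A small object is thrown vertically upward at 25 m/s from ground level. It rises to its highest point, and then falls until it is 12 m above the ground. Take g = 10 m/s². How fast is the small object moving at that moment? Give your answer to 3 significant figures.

Phase 1 (rising): v₀ = 25.0 m/s, a = -10 m/s².
v = v₀ + at → t = (0 − 25.0) / -10 = 2.50 s
v² = v₀² + 2aΔx → Δx = (0² − 25.0²)/(2·-10) = 31.2 m

Phase 2 (falling): v₀ = 0 m/s, a = -10 m/s².
Falls 19.2 m from rest: t = √(2·19.2/10) = 1.96 s; v = g·t = 19.6 m/s.
Final speed = 19.6 m/s

19.6 m/s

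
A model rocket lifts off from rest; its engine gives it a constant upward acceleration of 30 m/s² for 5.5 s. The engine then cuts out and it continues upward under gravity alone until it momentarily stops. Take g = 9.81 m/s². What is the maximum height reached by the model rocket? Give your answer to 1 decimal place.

1841.4 m

Phase 1 (powered ascent): v₀ = 0 m/s, a = 30 m/s².
v = v₀ + at = 0 + (30)(5.5) = 165 m/s
Δx = v₀t + ½at² = 0·5.5 + 0.5·30·5.5² = 454 m

Phase 2 (coasting upward): v₀ = 165 m/s, a = -9.81 m/s².
v = v₀ + at → t = (0 − 165) / -9.81 = 16.8 s
v² = v₀² + 2aΔx → Δx = (0² − 165²)/(2·-9.81) = 1390 m
Maximum height = 454 + 1390 = 1840 m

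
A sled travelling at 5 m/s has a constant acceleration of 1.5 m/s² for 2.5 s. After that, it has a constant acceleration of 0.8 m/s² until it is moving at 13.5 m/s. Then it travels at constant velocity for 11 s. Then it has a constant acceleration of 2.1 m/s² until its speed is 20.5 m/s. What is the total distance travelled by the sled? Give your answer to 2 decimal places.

288.41 m

Phase 1 (accelerating): v₀ = 5.00 m/s, a = 1.5 m/s².
v = v₀ + at = 5.00 + (1.5)(2.5) = 8.75 m/s
Δx = v₀t + ½at² = 5.00·2.5 + 0.5·1.5·2.5² = 17.2 m

Phase 2 (accelerating): v₀ = 8.75 m/s, a = 0.8 m/s².
v = v₀ + at → t = (13.5 − 8.75) / 0.8 = 5.94 s
v² = v₀² + 2aΔx → Δx = (13.5² − 8.75²)/(2·0.8) = 66.1 m

Phase 3 (constant speed): v₀ = 13.5 m/s, a = 0 m/s².
v = v₀ + at = 13.5 + (0)(11) = 13.5 m/s
Δx = v₀t + ½at² = 13.5·11 + 0.5·0·11² = 148 m

Phase 4 (accelerating): v₀ = 13.5 m/s, a = 2.1 m/s².
v = v₀ + at → t = (20.5 − 13.5) / 2.1 = 3.33 s
v² = v₀² + 2aΔx → Δx = (20.5² − 13.5²)/(2·2.1) = 56.7 m
Total distance = 17.2 + 66.1 + 148 + 56.7 = 288 m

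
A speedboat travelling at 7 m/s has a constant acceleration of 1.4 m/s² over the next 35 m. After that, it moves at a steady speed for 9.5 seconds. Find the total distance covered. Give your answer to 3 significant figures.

150 m

Phase 1 (accelerating): v₀ = 7.00 m/s, a = 1.4 m/s².
v² = v₀² + 2aΔx = 7.00² + 2·1.4·35 = 147 → v = 12.1 m/s
t = (v − v₀)/a = (12.1 − 7.00)/1.4 = 3.66 s

Phase 2 (constant speed): v₀ = 12.1 m/s, a = 0 m/s².
v = v₀ + at = 12.1 + (0)(9.5) = 12.1 m/s
Δx = v₀t + ½at² = 12.1·9.5 + 0.5·0·9.5² = 115 m
Total distance = 35.0 + 115 = 150 m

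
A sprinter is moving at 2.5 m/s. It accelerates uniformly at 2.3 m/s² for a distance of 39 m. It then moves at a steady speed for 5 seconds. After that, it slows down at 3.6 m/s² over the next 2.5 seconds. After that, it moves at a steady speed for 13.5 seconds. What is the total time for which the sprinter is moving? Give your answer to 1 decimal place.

25.8 s

Phase 1 (accelerating): v₀ = 2.50 m/s, a = 2.3 m/s².
v² = v₀² + 2aΔx = 2.50² + 2·2.3·39 = 186 → v = 13.6 m/s
t = (v − v₀)/a = (13.6 − 2.50)/2.3 = 4.84 s

Phase 2 (constant speed): v₀ = 13.6 m/s, a = 0 m/s².
v = v₀ + at = 13.6 + (0)(5) = 13.6 m/s
Δx = v₀t + ½at² = 13.6·5 + 0.5·0·5² = 68.1 m

Phase 3 (decelerating): v₀ = 13.6 m/s, a = -3.6 m/s².
v = v₀ + at = 13.6 + (-3.6)(2.5) = 4.63 m/s
Δx = v₀t + ½at² = 13.6·2.5 + 0.5·-3.6·2.5² = 22.8 m

Phase 4 (constant speed): v₀ = 4.63 m/s, a = 0 m/s².
v = v₀ + at = 4.63 + (0)(13.5) = 4.63 m/s
Δx = v₀t + ½at² = 4.63·13.5 + 0.5·0·13.5² = 62.4 m
Total time = 4.84 + 5.00 + 2.50 + 13.5 = 25.8 s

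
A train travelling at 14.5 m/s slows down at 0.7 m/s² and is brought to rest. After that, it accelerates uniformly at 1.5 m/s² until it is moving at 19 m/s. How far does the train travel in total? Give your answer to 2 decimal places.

Phase 1 (decelerating): v₀ = 14.5 m/s, a = -0.7 m/s².
v = v₀ + at → t = (0 − 14.5) / -0.7 = 20.7 s
v² = v₀² + 2aΔx → Δx = (0² − 14.5²)/(2·-0.7) = 150 m

Phase 2 (accelerating): v₀ = 0 m/s, a = 1.5 m/s².
v = v₀ + at → t = (19 − 0) / 1.5 = 12.7 s
v² = v₀² + 2aΔx → Δx = (19² − 0²)/(2·1.5) = 120 m
Total distance = 150 + 120 = 271 m

270.51 m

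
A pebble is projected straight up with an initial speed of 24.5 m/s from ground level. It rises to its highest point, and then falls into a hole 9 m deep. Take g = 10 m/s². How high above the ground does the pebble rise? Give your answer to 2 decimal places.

30.01 m

Phase 1 (rising): v₀ = 24.5 m/s, a = -10 m/s².
v = v₀ + at → t = (0 − 24.5) / -10 = 2.45 s
v² = v₀² + 2aΔx → Δx = (0² − 24.5²)/(2·-10) = 30.0 m
Maximum height = 30.0 m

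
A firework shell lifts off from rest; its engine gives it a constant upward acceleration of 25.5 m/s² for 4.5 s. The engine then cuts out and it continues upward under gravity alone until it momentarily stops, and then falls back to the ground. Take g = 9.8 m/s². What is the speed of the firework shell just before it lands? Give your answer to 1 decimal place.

Phase 1 (powered ascent): v₀ = 0 m/s, a = 25.5 m/s².
v = v₀ + at = 0 + (25.5)(4.5) = 115 m/s
Δx = v₀t + ½at² = 0·4.5 + 0.5·25.5·4.5² = 258 m

Phase 2 (coasting upward): v₀ = 115 m/s, a = -9.8 m/s².
v = v₀ + at → t = (0 − 115) / -9.8 = 11.7 s
v² = v₀² + 2aΔx → Δx = (0² − 115²)/(2·-9.8) = 672 m

Phase 3 (free fall): v₀ = 0 m/s, a = -9.8 m/s².
Falls 930 m from rest: t = √(2·930/9.8) = 13.8 s; v = g·t = 135 m/s.
Impact speed = 135 m/s

135.0 m/s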